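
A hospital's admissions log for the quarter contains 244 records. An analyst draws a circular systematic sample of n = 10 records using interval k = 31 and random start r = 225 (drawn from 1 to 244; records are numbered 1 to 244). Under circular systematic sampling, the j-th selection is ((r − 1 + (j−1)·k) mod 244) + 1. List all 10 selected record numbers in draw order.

225, 12, 43, 74, 105, 136, 167, 198, 229, 16

Selection 1: 225
Selection 2: 225 + 31 = 256 → 256 − 244 = 12
Selection 3: 12 + 31 = 43
Selection 4: 43 + 31 = 74
Selection 5: 74 + 31 = 105
Selection 6: 105 + 31 = 136
Selection 7: 136 + 31 = 167
Selection 8: 167 + 31 = 198
Selection 9: 198 + 31 = 229
Selection 10: 229 + 31 = 260 → 260 − 244 = 16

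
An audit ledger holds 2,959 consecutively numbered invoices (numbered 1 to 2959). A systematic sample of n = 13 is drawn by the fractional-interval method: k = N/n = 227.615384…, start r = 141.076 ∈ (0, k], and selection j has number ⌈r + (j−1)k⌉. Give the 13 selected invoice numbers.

142, 369, 597, 824, 1052, 1280, 1507, 1735, 1962, 2190, 2418, 2645, 2873

j=1: r + 0k = 141.076 → ⌈·⌉ = 142
j=2: r + 1k = 368.691384… → ⌈·⌉ = 369
j=3: r + 2k = 596.306769… → ⌈·⌉ = 597
j=4: r + 3k = 823.922153… → ⌈·⌉ = 824
j=5: r + 4k = 1051.537538… → ⌈·⌉ = 1052
j=6: r + 5k = 1279.152923… → ⌈·⌉ = 1280
j=7: r + 6k = 1506.768307… → ⌈·⌉ = 1507
j=8: r + 7k = 1734.383692… → ⌈·⌉ = 1735
j=9: r + 8k = 1961.999076… → ⌈·⌉ = 1962
j=10: r + 9k = 2189.614461… → ⌈·⌉ = 2190
j=11: r + 10k = 2417.229846… → ⌈·⌉ = 2418
j=12: r + 11k = 2644.845230… → ⌈·⌉ = 2645
j=13: r + 12k = 2872.460615… → ⌈·⌉ = 2873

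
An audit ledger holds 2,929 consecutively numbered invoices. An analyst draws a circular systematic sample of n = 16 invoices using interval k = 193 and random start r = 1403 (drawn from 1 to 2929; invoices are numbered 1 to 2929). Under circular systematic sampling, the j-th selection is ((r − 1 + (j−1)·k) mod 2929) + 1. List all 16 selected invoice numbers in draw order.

Selection 1: 1403
Selection 2: 1403 + 193 = 1596
Selection 3: 1596 + 193 = 1789
Selection 4: 1789 + 193 = 1982
Selection 5: 1982 + 193 = 2175
Selection 6: 2175 + 193 = 2368
Selection 7: 2368 + 193 = 2561
Selection 8: 2561 + 193 = 2754
Selection 9: 2754 + 193 = 2947 → 2947 − 2929 = 18
Selection 10: 18 + 193 = 211
Selection 11: 211 + 193 = 404
Selection 12: 404 + 193 = 597
Selection 13: 597 + 193 = 790
Selection 14: 790 + 193 = 983
Selection 15: 983 + 193 = 1176
Selection 16: 1176 + 193 = 1369

1403, 1596, 1789, 1982, 2175, 2368, 2561, 2754, 18, 211, 404, 597, 790, 983, 1176, 1369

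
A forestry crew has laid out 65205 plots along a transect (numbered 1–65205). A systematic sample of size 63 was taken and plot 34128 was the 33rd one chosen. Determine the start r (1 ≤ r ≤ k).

k = 65205/63 = 1035
r = 34128 − (33−1)×1035 = 34128 − 33120 = 1008

1008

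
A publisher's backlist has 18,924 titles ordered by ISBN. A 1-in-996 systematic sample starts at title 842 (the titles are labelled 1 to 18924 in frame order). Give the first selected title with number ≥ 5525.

k = 996
Steps past start: ⌈(5525 − 842)/996⌉ = ⌈4683/996⌉ = 5
Selected title: 842 + 5×996 = 5822

5822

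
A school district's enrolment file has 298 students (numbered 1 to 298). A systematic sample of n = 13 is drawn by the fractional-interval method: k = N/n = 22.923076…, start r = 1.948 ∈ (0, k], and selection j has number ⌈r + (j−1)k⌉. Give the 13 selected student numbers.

2, 25, 48, 71, 94, 117, 140, 163, 186, 209, 232, 255, 278

j=1: r + 0k = 1.948 → ⌈·⌉ = 2
j=2: r + 1k = 24.871076… → ⌈·⌉ = 25
j=3: r + 2k = 47.794153… → ⌈·⌉ = 48
j=4: r + 3k = 70.717230… → ⌈·⌉ = 71
j=5: r + 4k = 93.640307… → ⌈·⌉ = 94
j=6: r + 5k = 116.563384… → ⌈·⌉ = 117
j=7: r + 6k = 139.486461… → ⌈·⌉ = 140
j=8: r + 7k = 162.409538… → ⌈·⌉ = 163
j=9: r + 8k = 185.332615… → ⌈·⌉ = 186
j=10: r + 9k = 208.255692… → ⌈·⌉ = 209
j=11: r + 10k = 231.178769… → ⌈·⌉ = 232
j=12: r + 11k = 254.101846… → ⌈·⌉ = 255
j=13: r + 12k = 277.024923… → ⌈·⌉ = 278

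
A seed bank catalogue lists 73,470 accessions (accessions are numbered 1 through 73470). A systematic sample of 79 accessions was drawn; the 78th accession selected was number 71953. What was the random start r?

k = 73470/79 = 930
r = 71953 − (78−1)×930 = 71953 − 71610 = 343

343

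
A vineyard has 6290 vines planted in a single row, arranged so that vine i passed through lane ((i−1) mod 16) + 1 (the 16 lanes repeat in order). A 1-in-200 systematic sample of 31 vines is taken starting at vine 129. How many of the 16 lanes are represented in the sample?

2

Consecutive selections differ by k = 200, so their lane numbers differ by 200 mod 16 = 8.
gcd(200, 16) = 8, so the sample visits 16/8 = 2 distinct residues mod 16.
Start 129 is lane 1; the lanes hit are 1, 9.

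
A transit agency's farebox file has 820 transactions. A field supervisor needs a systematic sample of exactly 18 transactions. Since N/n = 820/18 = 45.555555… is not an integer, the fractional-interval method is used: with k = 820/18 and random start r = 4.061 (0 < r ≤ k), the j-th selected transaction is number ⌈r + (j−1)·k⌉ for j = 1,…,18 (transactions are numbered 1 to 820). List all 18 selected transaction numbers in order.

5, 50, 96, 141, 187, 232, 278, 323, 369, 415, 460, 506, 551, 597, 642, 688, 733, 779

j=1: r + 0k = 4.061 → ⌈·⌉ = 5
j=2: r + 1k = 49.616555… → ⌈·⌉ = 50
j=3: r + 2k = 95.172111… → ⌈·⌉ = 96
j=4: r + 3k = 140.727666… → ⌈·⌉ = 141
j=5: r + 4k = 186.283222… → ⌈·⌉ = 187
j=6: r + 5k = 231.838777… → ⌈·⌉ = 232
j=7: r + 6k = 277.394333… → ⌈·⌉ = 278
j=8: r + 7k = 322.949888… → ⌈·⌉ = 323
j=9: r + 8k = 368.505444… → ⌈·⌉ = 369
j=10: r + 9k = 414.061 → ⌈·⌉ = 415
j=11: r + 10k = 459.616555… → ⌈·⌉ = 460
j=12: r + 11k = 505.172111… → ⌈·⌉ = 506
j=13: r + 12k = 550.727666… → ⌈·⌉ = 551
j=14: r + 13k = 596.283222… → ⌈·⌉ = 597
j=15: r + 14k = 641.838777… → ⌈·⌉ = 642
j=16: r + 15k = 687.394333… → ⌈·⌉ = 688
j=17: r + 16k = 732.949888… → ⌈·⌉ = 733
j=18: r + 17k = 778.505444… → ⌈·⌉ = 779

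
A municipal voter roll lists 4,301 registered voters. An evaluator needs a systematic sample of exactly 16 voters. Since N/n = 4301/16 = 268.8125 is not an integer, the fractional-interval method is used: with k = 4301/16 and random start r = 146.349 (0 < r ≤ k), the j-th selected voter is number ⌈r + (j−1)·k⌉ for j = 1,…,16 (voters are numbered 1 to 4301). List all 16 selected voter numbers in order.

147, 416, 684, 953, 1222, 1491, 1760, 2029, 2297, 2566, 2835, 3104, 3373, 3641, 3910, 4179

j=1: r + 0k = 146.349 → ⌈·⌉ = 147
j=2: r + 1k = 415.1615 → ⌈·⌉ = 416
j=3: r + 2k = 683.974 → ⌈·⌉ = 684
j=4: r + 3k = 952.7865 → ⌈·⌉ = 953
j=5: r + 4k = 1221.599 → ⌈·⌉ = 1222
j=6: r + 5k = 1490.4115 → ⌈·⌉ = 1491
j=7: r + 6k = 1759.224 → ⌈·⌉ = 1760
j=8: r + 7k = 2028.0365 → ⌈·⌉ = 2029
j=9: r + 8k = 2296.849 → ⌈·⌉ = 2297
j=10: r + 9k = 2565.6615 → ⌈·⌉ = 2566
j=11: r + 10k = 2834.474 → ⌈·⌉ = 2835
j=12: r + 11k = 3103.2865 → ⌈·⌉ = 3104
j=13: r + 12k = 3372.099 → ⌈·⌉ = 3373
j=14: r + 13k = 3640.9115 → ⌈·⌉ = 3641
j=15: r + 14k = 3909.724 → ⌈·⌉ = 3910
j=16: r + 15k = 4178.5365 → ⌈·⌉ = 4179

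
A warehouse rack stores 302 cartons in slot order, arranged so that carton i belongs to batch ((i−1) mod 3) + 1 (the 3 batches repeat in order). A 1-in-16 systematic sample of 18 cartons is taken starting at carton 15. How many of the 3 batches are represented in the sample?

Consecutive selections differ by k = 16, so their batch numbers differ by 16 mod 3 = 1.
gcd(16, 3) = 1, so the sample visits 3/1 = 3 distinct residues mod 3.
Start 15 is batch 3; the batches hit are 1, 2, 3.

3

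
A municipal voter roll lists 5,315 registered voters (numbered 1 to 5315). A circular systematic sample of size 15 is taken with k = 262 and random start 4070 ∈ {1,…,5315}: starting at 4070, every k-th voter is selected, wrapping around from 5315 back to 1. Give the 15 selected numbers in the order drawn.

4070, 4332, 4594, 4856, 5118, 65, 327, 589, 851, 1113, 1375, 1637, 1899, 2161, 2423

Selection 1: 4070
Selection 2: 4070 + 262 = 4332
Selection 3: 4332 + 262 = 4594
Selection 4: 4594 + 262 = 4856
Selection 5: 4856 + 262 = 5118
Selection 6: 5118 + 262 = 5380 → 5380 − 5315 = 65
Selection 7: 65 + 262 = 327
Selection 8: 327 + 262 = 589
Selection 9: 589 + 262 = 851
Selection 10: 851 + 262 = 1113
Selection 11: 1113 + 262 = 1375
Selection 12: 1375 + 262 = 1637
Selection 13: 1637 + 262 = 1899
Selection 14: 1899 + 262 = 2161
Selection 15: 2161 + 262 = 2423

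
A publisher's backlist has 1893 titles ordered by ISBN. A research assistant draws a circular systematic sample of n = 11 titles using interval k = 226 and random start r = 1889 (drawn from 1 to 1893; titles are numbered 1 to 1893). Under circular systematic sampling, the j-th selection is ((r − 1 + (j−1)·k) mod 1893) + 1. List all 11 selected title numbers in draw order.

1889, 222, 448, 674, 900, 1126, 1352, 1578, 1804, 137, 363

Selection 1: 1889
Selection 2: 1889 + 226 = 2115 → 2115 − 1893 = 222
Selection 3: 222 + 226 = 448
Selection 4: 448 + 226 = 674
Selection 5: 674 + 226 = 900
Selection 6: 900 + 226 = 1126
Selection 7: 1126 + 226 = 1352
Selection 8: 1352 + 226 = 1578
Selection 9: 1578 + 226 = 1804
Selection 10: 1804 + 226 = 2030 → 2030 − 1893 = 137
Selection 11: 137 + 226 = 363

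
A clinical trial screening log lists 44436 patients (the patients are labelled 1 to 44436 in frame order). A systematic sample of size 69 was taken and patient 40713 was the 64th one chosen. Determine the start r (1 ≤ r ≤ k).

141

k = 44436/69 = 644
r = 40713 − (64−1)×644 = 40713 − 40572 = 141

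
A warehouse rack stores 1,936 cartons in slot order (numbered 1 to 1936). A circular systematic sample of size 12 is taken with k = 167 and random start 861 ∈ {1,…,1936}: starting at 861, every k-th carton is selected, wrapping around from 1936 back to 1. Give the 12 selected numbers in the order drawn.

861, 1028, 1195, 1362, 1529, 1696, 1863, 94, 261, 428, 595, 762

Selection 1: 861
Selection 2: 861 + 167 = 1028
Selection 3: 1028 + 167 = 1195
Selection 4: 1195 + 167 = 1362
Selection 5: 1362 + 167 = 1529
Selection 6: 1529 + 167 = 1696
Selection 7: 1696 + 167 = 1863
Selection 8: 1863 + 167 = 2030 → 2030 − 1936 = 94
Selection 9: 94 + 167 = 261
Selection 10: 261 + 167 = 428
Selection 11: 428 + 167 = 595
Selection 12: 595 + 167 = 762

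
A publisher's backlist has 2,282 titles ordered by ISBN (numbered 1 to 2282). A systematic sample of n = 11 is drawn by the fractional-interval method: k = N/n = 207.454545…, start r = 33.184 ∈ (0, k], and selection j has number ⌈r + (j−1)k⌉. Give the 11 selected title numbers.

j=1: r + 0k = 33.184 → ⌈·⌉ = 34
j=2: r + 1k = 240.638545… → ⌈·⌉ = 241
j=3: r + 2k = 448.093090… → ⌈·⌉ = 449
j=4: r + 3k = 655.547636… → ⌈·⌉ = 656
j=5: r + 4k = 863.002181… → ⌈·⌉ = 864
j=6: r + 5k = 1070.456727… → ⌈·⌉ = 1071
j=7: r + 6k = 1277.911272… → ⌈·⌉ = 1278
j=8: r + 7k = 1485.365818… → ⌈·⌉ = 1486
j=9: r + 8k = 1692.820363… → ⌈·⌉ = 1693
j=10: r + 9k = 1900.274909… → ⌈·⌉ = 1901
j=11: r + 10k = 2107.729454… → ⌈·⌉ = 2108

34, 241, 449, 656, 864, 1071, 1278, 1486, 1693, 1901, 2108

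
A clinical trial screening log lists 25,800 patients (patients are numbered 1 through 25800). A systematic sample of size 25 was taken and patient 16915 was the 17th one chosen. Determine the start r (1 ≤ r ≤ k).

403

k = 25800/25 = 1032
r = 16915 − (17−1)×1032 = 16915 − 16512 = 403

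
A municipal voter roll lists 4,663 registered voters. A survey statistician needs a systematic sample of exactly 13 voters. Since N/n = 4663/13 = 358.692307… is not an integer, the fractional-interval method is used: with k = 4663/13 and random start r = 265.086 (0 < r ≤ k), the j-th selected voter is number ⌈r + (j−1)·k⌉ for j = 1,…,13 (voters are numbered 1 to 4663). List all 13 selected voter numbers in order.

j=1: r + 0k = 265.086 → ⌈·⌉ = 266
j=2: r + 1k = 623.778307… → ⌈·⌉ = 624
j=3: r + 2k = 982.470615… → ⌈·⌉ = 983
j=4: r + 3k = 1341.162923… → ⌈·⌉ = 1342
j=5: r + 4k = 1699.855230… → ⌈·⌉ = 1700
j=6: r + 5k = 2058.547538… → ⌈·⌉ = 2059
j=7: r + 6k = 2417.239846… → ⌈·⌉ = 2418
j=8: r + 7k = 2775.932153… → ⌈·⌉ = 2776
j=9: r + 8k = 3134.624461… → ⌈·⌉ = 3135
j=10: r + 9k = 3493.316769… → ⌈·⌉ = 3494
j=11: r + 10k = 3852.009076… → ⌈·⌉ = 3853
j=12: r + 11k = 4210.701384… → ⌈·⌉ = 4211
j=13: r + 12k = 4569.393692… → ⌈·⌉ = 4570

266, 624, 983, 1342, 1700, 2059, 2418, 2776, 3135, 3494, 3853, 4211, 4570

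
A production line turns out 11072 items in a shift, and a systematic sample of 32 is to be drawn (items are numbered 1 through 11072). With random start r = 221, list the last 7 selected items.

k = N/n = 11072/32 = 346
26th selection = 221 + 25×346 = 8871
27th: 8871 + 346 = 9217
28th: 9217 + 346 = 9563
29th: 9563 + 346 = 9909
30th: 9909 + 346 = 10255
31st: 10255 + 346 = 10601
32nd: 10601 + 346 = 10947

8871, 9217, 9563, 9909, 10255, 10601, 10947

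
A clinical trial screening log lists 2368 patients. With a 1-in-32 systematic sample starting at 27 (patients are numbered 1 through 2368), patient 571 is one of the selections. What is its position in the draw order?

k = 32
position = (571 − 27)/32 + 1 = 544/32 + 1 = 17 + 1 = 18

18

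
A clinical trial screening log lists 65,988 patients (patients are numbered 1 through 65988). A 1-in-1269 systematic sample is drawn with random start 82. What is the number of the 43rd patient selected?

k = 1269
43rd selection = r + (43−1)·k = 82 + 42×1269 = 82 + 53298 = 53380

53380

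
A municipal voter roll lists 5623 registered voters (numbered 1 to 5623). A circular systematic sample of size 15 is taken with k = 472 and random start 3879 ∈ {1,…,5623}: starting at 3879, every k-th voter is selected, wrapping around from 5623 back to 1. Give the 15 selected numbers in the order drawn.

3879, 4351, 4823, 5295, 144, 616, 1088, 1560, 2032, 2504, 2976, 3448, 3920, 4392, 4864

Selection 1: 3879
Selection 2: 3879 + 472 = 4351
Selection 3: 4351 + 472 = 4823
Selection 4: 4823 + 472 = 5295
Selection 5: 5295 + 472 = 5767 → 5767 − 5623 = 144
Selection 6: 144 + 472 = 616
Selection 7: 616 + 472 = 1088
Selection 8: 1088 + 472 = 1560
Selection 9: 1560 + 472 = 2032
Selection 10: 2032 + 472 = 2504
Selection 11: 2504 + 472 = 2976
Selection 12: 2976 + 472 = 3448
Selection 13: 3448 + 472 = 3920
Selection 14: 3920 + 472 = 4392
Selection 15: 4392 + 472 = 4864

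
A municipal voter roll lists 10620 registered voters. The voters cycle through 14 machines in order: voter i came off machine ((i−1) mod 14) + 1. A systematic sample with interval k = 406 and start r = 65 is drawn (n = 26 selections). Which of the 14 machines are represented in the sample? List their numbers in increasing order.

Consecutive selections differ by k = 406, so their machine numbers differ by 406 mod 14 = 0.
gcd(406, 14) = 14, so the sample visits 14/14 = 1 distinct residues mod 14.
Start 65 is machine 9; the machines hit are 9.

9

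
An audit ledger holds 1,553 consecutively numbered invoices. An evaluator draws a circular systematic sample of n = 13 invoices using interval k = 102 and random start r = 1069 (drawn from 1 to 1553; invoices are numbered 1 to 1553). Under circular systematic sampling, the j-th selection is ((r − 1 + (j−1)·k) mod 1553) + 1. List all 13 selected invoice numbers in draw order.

Selection 1: 1069
Selection 2: 1069 + 102 = 1171
Selection 3: 1171 + 102 = 1273
Selection 4: 1273 + 102 = 1375
Selection 5: 1375 + 102 = 1477
Selection 6: 1477 + 102 = 1579 → 1579 − 1553 = 26
Selection 7: 26 + 102 = 128
Selection 8: 128 + 102 = 230
Selection 9: 230 + 102 = 332
Selection 10: 332 + 102 = 434
Selection 11: 434 + 102 = 536
Selection 12: 536 + 102 = 638
Selection 13: 638 + 102 = 740

1069, 1171, 1273, 1375, 1477, 26, 128, 230, 332, 434, 536, 638, 740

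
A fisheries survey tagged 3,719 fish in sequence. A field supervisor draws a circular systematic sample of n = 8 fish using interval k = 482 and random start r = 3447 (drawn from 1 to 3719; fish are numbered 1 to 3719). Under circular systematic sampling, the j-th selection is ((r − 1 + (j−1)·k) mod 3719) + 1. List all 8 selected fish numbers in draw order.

3447, 210, 692, 1174, 1656, 2138, 2620, 3102

Selection 1: 3447
Selection 2: 3447 + 482 = 3929 → 3929 − 3719 = 210
Selection 3: 210 + 482 = 692
Selection 4: 692 + 482 = 1174
Selection 5: 1174 + 482 = 1656
Selection 6: 1656 + 482 = 2138
Selection 7: 2138 + 482 = 2620
Selection 8: 2620 + 482 = 3102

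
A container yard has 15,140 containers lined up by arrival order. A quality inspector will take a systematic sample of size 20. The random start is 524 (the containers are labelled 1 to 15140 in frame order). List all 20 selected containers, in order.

k = N/n = 15140/20 = 757
container 1: 524
container 2: 524 + 757 = 1281
container 3: 1281 + 757 = 2038
container 4: 2038 + 757 = 2795
container 5: 2795 + 757 = 3552
container 6: 3552 + 757 = 4309
container 7: 4309 + 757 = 5066
container 8: 5066 + 757 = 5823
container 9: 5823 + 757 = 6580
container 10: 6580 + 757 = 7337
container 11: 7337 + 757 = 8094
container 12: 8094 + 757 = 8851
container 13: 8851 + 757 = 9608
container 14: 9608 + 757 = 10365
container 15: 10365 + 757 = 11122
container 16: 11122 + 757 = 11879
container 17: 11879 + 757 = 12636
container 18: 12636 + 757 = 13393
container 19: 13393 + 757 = 14150
container 20: 14150 + 757 = 14907

524, 1281, 2038, 2795, 3552, 4309, 5066, 5823, 6580, 7337, 8094, 8851, 9608, 10365, 11122, 11879, 12636, 13393, 14150, 14907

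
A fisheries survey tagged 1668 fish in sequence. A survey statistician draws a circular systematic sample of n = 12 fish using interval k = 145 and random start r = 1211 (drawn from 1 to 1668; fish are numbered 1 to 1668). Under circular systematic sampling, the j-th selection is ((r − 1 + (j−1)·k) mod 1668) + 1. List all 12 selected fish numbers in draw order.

Selection 1: 1211
Selection 2: 1211 + 145 = 1356
Selection 3: 1356 + 145 = 1501
Selection 4: 1501 + 145 = 1646
Selection 5: 1646 + 145 = 1791 → 1791 − 1668 = 123
Selection 6: 123 + 145 = 268
Selection 7: 268 + 145 = 413
Selection 8: 413 + 145 = 558
Selection 9: 558 + 145 = 703
Selection 10: 703 + 145 = 848
Selection 11: 848 + 145 = 993
Selection 12: 993 + 145 = 1138

1211, 1356, 1501, 1646, 123, 268, 413, 558, 703, 848, 993, 1138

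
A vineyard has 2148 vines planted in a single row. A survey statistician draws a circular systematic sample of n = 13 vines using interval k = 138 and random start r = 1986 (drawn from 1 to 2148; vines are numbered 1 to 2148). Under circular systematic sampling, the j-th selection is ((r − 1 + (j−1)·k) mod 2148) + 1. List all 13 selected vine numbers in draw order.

Selection 1: 1986
Selection 2: 1986 + 138 = 2124
Selection 3: 2124 + 138 = 2262 → 2262 − 2148 = 114
Selection 4: 114 + 138 = 252
Selection 5: 252 + 138 = 390
Selection 6: 390 + 138 = 528
Selection 7: 528 + 138 = 666
Selection 8: 666 + 138 = 804
Selection 9: 804 + 138 = 942
Selection 10: 942 + 138 = 1080
Selection 11: 1080 + 138 = 1218
Selection 12: 1218 + 138 = 1356
Selection 13: 1356 + 138 = 1494

1986, 2124, 114, 252, 390, 528, 666, 804, 942, 1080, 1218, 1356, 1494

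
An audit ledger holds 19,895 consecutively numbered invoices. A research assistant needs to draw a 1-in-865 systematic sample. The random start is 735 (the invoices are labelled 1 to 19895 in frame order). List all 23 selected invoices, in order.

735, 1600, 2465, 3330, 4195, 5060, 5925, 6790, 7655, 8520, 9385, 10250, 11115, 11980, 12845, 13710, 14575, 15440, 16305, 17170, 18035, 18900, 19765

invoice 1: 735
invoice 2: 735 + 865 = 1600
invoice 3: 1600 + 865 = 2465
invoice 4: 2465 + 865 = 3330
invoice 5: 3330 + 865 = 4195
invoice 6: 4195 + 865 = 5060
invoice 7: 5060 + 865 = 5925
invoice 8: 5925 + 865 = 6790
invoice 9: 6790 + 865 = 7655
invoice 10: 7655 + 865 = 8520
invoice 11: 8520 + 865 = 9385
invoice 12: 9385 + 865 = 10250
invoice 13: 10250 + 865 = 11115
invoice 14: 11115 + 865 = 11980
invoice 15: 11980 + 865 = 12845
invoice 16: 12845 + 865 = 13710
invoice 17: 13710 + 865 = 14575
invoice 18: 14575 + 865 = 15440
invoice 19: 15440 + 865 = 16305
invoice 20: 16305 + 865 = 17170
invoice 21: 17170 + 865 = 18035
invoice 22: 18035 + 865 = 18900
invoice 23: 18900 + 865 = 19765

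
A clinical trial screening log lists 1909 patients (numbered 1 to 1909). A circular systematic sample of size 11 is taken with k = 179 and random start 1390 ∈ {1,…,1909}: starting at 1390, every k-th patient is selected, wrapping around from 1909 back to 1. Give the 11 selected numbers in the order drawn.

Selection 1: 1390
Selection 2: 1390 + 179 = 1569
Selection 3: 1569 + 179 = 1748
Selection 4: 1748 + 179 = 1927 → 1927 − 1909 = 18
Selection 5: 18 + 179 = 197
Selection 6: 197 + 179 = 376
Selection 7: 376 + 179 = 555
Selection 8: 555 + 179 = 734
Selection 9: 734 + 179 = 913
Selection 10: 913 + 179 = 1092
Selection 11: 1092 + 179 = 1271

1390, 1569, 1748, 18, 197, 376, 555, 734, 913, 1092, 1271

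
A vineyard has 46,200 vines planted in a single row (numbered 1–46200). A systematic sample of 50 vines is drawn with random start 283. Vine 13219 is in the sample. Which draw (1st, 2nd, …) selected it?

k = 46200/50 = 924
position = (13219 − 283)/924 + 1 = 12936/924 + 1 = 14 + 1 = 15

15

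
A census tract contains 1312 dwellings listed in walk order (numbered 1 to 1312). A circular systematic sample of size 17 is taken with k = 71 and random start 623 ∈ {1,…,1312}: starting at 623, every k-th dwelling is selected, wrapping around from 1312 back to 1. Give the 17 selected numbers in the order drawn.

623, 694, 765, 836, 907, 978, 1049, 1120, 1191, 1262, 21, 92, 163, 234, 305, 376, 447

Selection 1: 623
Selection 2: 623 + 71 = 694
Selection 3: 694 + 71 = 765
Selection 4: 765 + 71 = 836
Selection 5: 836 + 71 = 907
Selection 6: 907 + 71 = 978
Selection 7: 978 + 71 = 1049
Selection 8: 1049 + 71 = 1120
Selection 9: 1120 + 71 = 1191
Selection 10: 1191 + 71 = 1262
Selection 11: 1262 + 71 = 1333 → 1333 − 1312 = 21
Selection 12: 21 + 71 = 92
Selection 13: 92 + 71 = 163
Selection 14: 163 + 71 = 234
Selection 15: 234 + 71 = 305
Selection 16: 305 + 71 = 376
Selection 17: 376 + 71 = 447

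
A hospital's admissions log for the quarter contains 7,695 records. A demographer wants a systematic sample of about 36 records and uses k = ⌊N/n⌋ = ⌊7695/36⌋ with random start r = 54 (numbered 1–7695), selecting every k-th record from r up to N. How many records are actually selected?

36

k = ⌊7695/36⌋ = 213
Achieved size = ⌊(7695 − 54)/213⌋ + 1 = ⌊7641/213⌋ + 1 = 35 + 1 = 36
(last selection: 54 + 35×213 = 7509 ≤ 7695; next would be 7722 > 7695)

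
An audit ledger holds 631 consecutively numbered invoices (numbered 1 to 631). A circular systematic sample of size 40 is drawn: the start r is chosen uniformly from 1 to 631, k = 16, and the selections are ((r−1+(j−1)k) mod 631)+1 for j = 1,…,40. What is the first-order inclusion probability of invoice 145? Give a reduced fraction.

40/631

For each position j, as r ranges over 1…631 the j-th selection hits every invoice exactly once, so invoice 145 is selected for exactly 40 of the 631 starts.
Inclusion probability = 40/631.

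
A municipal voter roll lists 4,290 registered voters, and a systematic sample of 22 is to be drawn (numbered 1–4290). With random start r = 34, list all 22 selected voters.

k = N/n = 4290/22 = 195
voter 1: 34
voter 2: 34 + 195 = 229
voter 3: 229 + 195 = 424
voter 4: 424 + 195 = 619
voter 5: 619 + 195 = 814
voter 6: 814 + 195 = 1009
voter 7: 1009 + 195 = 1204
voter 8: 1204 + 195 = 1399
voter 9: 1399 + 195 = 1594
voter 10: 1594 + 195 = 1789
voter 11: 1789 + 195 = 1984
voter 12: 1984 + 195 = 2179
voter 13: 2179 + 195 = 2374
voter 14: 2374 + 195 = 2569
voter 15: 2569 + 195 = 2764
voter 16: 2764 + 195 = 2959
voter 17: 2959 + 195 = 3154
voter 18: 3154 + 195 = 3349
voter 19: 3349 + 195 = 3544
voter 20: 3544 + 195 = 3739
voter 21: 3739 + 195 = 3934
voter 22: 3934 + 195 = 4129

34, 229, 424, 619, 814, 1009, 1204, 1399, 1594, 1789, 1984, 2179, 2374, 2569, 2764, 2959, 3154, 3349, 3544, 3739, 3934, 4129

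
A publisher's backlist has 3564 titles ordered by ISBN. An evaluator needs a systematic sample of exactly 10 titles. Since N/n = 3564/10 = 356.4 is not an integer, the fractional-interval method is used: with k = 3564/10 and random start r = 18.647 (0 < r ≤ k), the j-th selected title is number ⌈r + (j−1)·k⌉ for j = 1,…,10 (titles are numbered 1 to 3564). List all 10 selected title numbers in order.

19, 376, 732, 1088, 1445, 1801, 2158, 2514, 2870, 3227

j=1: r + 0k = 18.647 → ⌈·⌉ = 19
j=2: r + 1k = 375.047 → ⌈·⌉ = 376
j=3: r + 2k = 731.447 → ⌈·⌉ = 732
j=4: r + 3k = 1087.847 → ⌈·⌉ = 1088
j=5: r + 4k = 1444.247 → ⌈·⌉ = 1445
j=6: r + 5k = 1800.647 → ⌈·⌉ = 1801
j=7: r + 6k = 2157.047 → ⌈·⌉ = 2158
j=8: r + 7k = 2513.447 → ⌈·⌉ = 2514
j=9: r + 8k = 2869.847 → ⌈·⌉ = 2870
j=10: r + 9k = 3226.247 → ⌈·⌉ = 3227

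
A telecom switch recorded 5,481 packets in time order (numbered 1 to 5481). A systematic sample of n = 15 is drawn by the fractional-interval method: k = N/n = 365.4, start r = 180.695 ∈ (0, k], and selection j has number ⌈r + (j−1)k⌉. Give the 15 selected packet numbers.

j=1: r + 0k = 180.695 → ⌈·⌉ = 181
j=2: r + 1k = 546.095 → ⌈·⌉ = 547
j=3: r + 2k = 911.495 → ⌈·⌉ = 912
j=4: r + 3k = 1276.895 → ⌈·⌉ = 1277
j=5: r + 4k = 1642.295 → ⌈·⌉ = 1643
j=6: r + 5k = 2007.695 → ⌈·⌉ = 2008
j=7: r + 6k = 2373.095 → ⌈·⌉ = 2374
j=8: r + 7k = 2738.495 → ⌈·⌉ = 2739
j=9: r + 8k = 3103.895 → ⌈·⌉ = 3104
j=10: r + 9k = 3469.295 → ⌈·⌉ = 3470
j=11: r + 10k = 3834.695 → ⌈·⌉ = 3835
j=12: r + 11k = 4200.095 → ⌈·⌉ = 4201
j=13: r + 12k = 4565.495 → ⌈·⌉ = 4566
j=14: r + 13k = 4930.895 → ⌈·⌉ = 4931
j=15: r + 14k = 5296.295 → ⌈·⌉ = 5297

181, 547, 912, 1277, 1643, 2008, 2374, 2739, 3104, 3470, 3835, 4201, 4566, 4931, 5297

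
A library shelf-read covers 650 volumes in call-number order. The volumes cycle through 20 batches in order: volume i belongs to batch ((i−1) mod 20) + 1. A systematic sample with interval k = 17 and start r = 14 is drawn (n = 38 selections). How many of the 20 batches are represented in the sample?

20

Consecutive selections differ by k = 17, so their batch numbers differ by 17 mod 20 = 17.
gcd(17, 20) = 1, so the sample visits 20/1 = 20 distinct residues mod 20.
Start 14 is batch 14; the batches hit are 1, 2, 3, 4, 5, 6, 7, 8, 9, 10, 11, 12, 13, 14, 15, 16, 17, 18, 19, 20.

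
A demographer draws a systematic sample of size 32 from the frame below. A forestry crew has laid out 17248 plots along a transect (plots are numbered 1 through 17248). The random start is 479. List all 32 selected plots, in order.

k = N/n = 17248/32 = 539
plot 1: 479
plot 2: 479 + 539 = 1018
plot 3: 1018 + 539 = 1557
plot 4: 1557 + 539 = 2096
plot 5: 2096 + 539 = 2635
plot 6: 2635 + 539 = 3174
plot 7: 3174 + 539 = 3713
plot 8: 3713 + 539 = 4252
plot 9: 4252 + 539 = 4791
plot 10: 4791 + 539 = 5330
plot 11: 5330 + 539 = 5869
plot 12: 5869 + 539 = 6408
plot 13: 6408 + 539 = 6947
plot 14: 6947 + 539 = 7486
plot 15: 7486 + 539 = 8025
plot 16: 8025 + 539 = 8564
plot 17: 8564 + 539 = 9103
plot 18: 9103 + 539 = 9642
plot 19: 9642 + 539 = 10181
plot 20: 10181 + 539 = 10720
plot 21: 10720 + 539 = 11259
plot 22: 11259 + 539 = 11798
plot 23: 11798 + 539 = 12337
plot 24: 12337 + 539 = 12876
plot 25: 12876 + 539 = 13415
plot 26: 13415 + 539 = 13954
plot 27: 13954 + 539 = 14493
plot 28: 14493 + 539 = 15032
plot 29: 15032 + 539 = 15571
plot 30: 15571 + 539 = 16110
plot 31: 16110 + 539 = 16649
plot 32: 16649 + 539 = 17188

479, 1018, 1557, 2096, 2635, 3174, 3713, 4252, 4791, 5330, 5869, 6408, 6947, 7486, 8025, 8564, 9103, 9642, 10181, 10720, 11259, 11798, 12337, 12876, 13415, 13954, 14493, 15032, 15571, 16110, 16649, 17188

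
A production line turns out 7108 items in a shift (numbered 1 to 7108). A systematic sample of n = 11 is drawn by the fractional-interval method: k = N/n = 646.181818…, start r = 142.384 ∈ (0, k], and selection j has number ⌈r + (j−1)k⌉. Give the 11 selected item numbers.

j=1: r + 0k = 142.384 → ⌈·⌉ = 143
j=2: r + 1k = 788.565818… → ⌈·⌉ = 789
j=3: r + 2k = 1434.747636… → ⌈·⌉ = 1435
j=4: r + 3k = 2080.929454… → ⌈·⌉ = 2081
j=5: r + 4k = 2727.111272… → ⌈·⌉ = 2728
j=6: r + 5k = 3373.293090… → ⌈·⌉ = 3374
j=7: r + 6k = 4019.474909… → ⌈·⌉ = 4020
j=8: r + 7k = 4665.656727… → ⌈·⌉ = 4666
j=9: r + 8k = 5311.838545… → ⌈·⌉ = 5312
j=10: r + 9k = 5958.020363… → ⌈·⌉ = 5959
j=11: r + 10k = 6604.202181… → ⌈·⌉ = 6605

143, 789, 1435, 2081, 2728, 3374, 4020, 4666, 5312, 5959, 6605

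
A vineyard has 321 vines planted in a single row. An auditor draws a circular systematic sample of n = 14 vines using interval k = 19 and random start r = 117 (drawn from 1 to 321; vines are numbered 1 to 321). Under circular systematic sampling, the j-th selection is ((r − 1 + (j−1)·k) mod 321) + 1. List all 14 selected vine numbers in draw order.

117, 136, 155, 174, 193, 212, 231, 250, 269, 288, 307, 5, 24, 43

Selection 1: 117
Selection 2: 117 + 19 = 136
Selection 3: 136 + 19 = 155
Selection 4: 155 + 19 = 174
Selection 5: 174 + 19 = 193
Selection 6: 193 + 19 = 212
Selection 7: 212 + 19 = 231
Selection 8: 231 + 19 = 250
Selection 9: 250 + 19 = 269
Selection 10: 269 + 19 = 288
Selection 11: 288 + 19 = 307
Selection 12: 307 + 19 = 326 → 326 − 321 = 5
Selection 13: 5 + 19 = 24
Selection 14: 24 + 19 = 43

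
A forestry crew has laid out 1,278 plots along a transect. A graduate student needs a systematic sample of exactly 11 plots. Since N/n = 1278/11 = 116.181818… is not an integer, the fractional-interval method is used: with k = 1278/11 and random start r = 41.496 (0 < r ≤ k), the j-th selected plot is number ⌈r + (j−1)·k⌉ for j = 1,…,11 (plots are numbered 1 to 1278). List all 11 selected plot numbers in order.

42, 158, 274, 391, 507, 623, 739, 855, 971, 1088, 1204

j=1: r + 0k = 41.496 → ⌈·⌉ = 42
j=2: r + 1k = 157.677818… → ⌈·⌉ = 158
j=3: r + 2k = 273.859636… → ⌈·⌉ = 274
j=4: r + 3k = 390.041454… → ⌈·⌉ = 391
j=5: r + 4k = 506.223272… → ⌈·⌉ = 507
j=6: r + 5k = 622.405090… → ⌈·⌉ = 623
j=7: r + 6k = 738.586909… → ⌈·⌉ = 739
j=8: r + 7k = 854.768727… → ⌈·⌉ = 855
j=9: r + 8k = 970.950545… → ⌈·⌉ = 971
j=10: r + 9k = 1087.132363… → ⌈·⌉ = 1088
j=11: r + 10k = 1203.314181… → ⌈·⌉ = 1204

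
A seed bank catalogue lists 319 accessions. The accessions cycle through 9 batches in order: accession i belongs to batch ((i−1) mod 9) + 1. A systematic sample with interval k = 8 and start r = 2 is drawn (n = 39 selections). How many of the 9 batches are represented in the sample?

9

Consecutive selections differ by k = 8, so their batch numbers differ by 8 mod 9 = 8.
gcd(8, 9) = 1, so the sample visits 9/1 = 9 distinct residues mod 9.
Start 2 is batch 2; the batches hit are 1, 2, 3, 4, 5, 6, 7, 8, 9.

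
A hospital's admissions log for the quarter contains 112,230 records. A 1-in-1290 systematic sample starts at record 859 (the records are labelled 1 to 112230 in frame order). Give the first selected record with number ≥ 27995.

29239

k = 1290
Steps past start: ⌈(27995 − 859)/1290⌉ = ⌈27136/1290⌉ = 22
Selected record: 859 + 22×1290 = 29239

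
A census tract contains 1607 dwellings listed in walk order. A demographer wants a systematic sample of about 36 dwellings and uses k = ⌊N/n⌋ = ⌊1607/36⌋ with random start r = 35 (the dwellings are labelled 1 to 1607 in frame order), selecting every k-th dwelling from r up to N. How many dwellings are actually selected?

k = ⌊1607/36⌋ = 44
Achieved size = ⌊(1607 − 35)/44⌋ + 1 = ⌊1572/44⌋ + 1 = 35 + 1 = 36
(last selection: 35 + 35×44 = 1575 ≤ 1607; next would be 1619 > 1607)

36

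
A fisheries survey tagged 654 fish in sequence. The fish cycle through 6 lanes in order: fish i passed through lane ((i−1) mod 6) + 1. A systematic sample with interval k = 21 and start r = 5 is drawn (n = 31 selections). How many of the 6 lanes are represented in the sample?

Consecutive selections differ by k = 21, so their lane numbers differ by 21 mod 6 = 3.
gcd(21, 6) = 3, so the sample visits 6/3 = 2 distinct residues mod 6.
Start 5 is lane 5; the lanes hit are 2, 5.

2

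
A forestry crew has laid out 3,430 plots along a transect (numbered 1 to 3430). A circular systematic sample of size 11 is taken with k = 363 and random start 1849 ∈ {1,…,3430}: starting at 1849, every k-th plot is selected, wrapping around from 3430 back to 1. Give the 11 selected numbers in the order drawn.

Selection 1: 1849
Selection 2: 1849 + 363 = 2212
Selection 3: 2212 + 363 = 2575
Selection 4: 2575 + 363 = 2938
Selection 5: 2938 + 363 = 3301
Selection 6: 3301 + 363 = 3664 → 3664 − 3430 = 234
Selection 7: 234 + 363 = 597
Selection 8: 597 + 363 = 960
Selection 9: 960 + 363 = 1323
Selection 10: 1323 + 363 = 1686
Selection 11: 1686 + 363 = 2049

1849, 2212, 2575, 2938, 3301, 234, 597, 960, 1323, 1686, 2049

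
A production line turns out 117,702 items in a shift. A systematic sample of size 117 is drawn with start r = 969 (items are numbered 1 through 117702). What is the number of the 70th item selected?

70383

k = 117702/117 = 1006
70th selection = r + (70−1)·k = 969 + 69×1006 = 969 + 69414 = 70383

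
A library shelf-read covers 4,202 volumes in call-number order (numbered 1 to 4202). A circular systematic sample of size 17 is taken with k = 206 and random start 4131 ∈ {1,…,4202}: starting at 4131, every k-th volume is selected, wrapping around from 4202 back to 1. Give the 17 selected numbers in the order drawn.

4131, 135, 341, 547, 753, 959, 1165, 1371, 1577, 1783, 1989, 2195, 2401, 2607, 2813, 3019, 3225

Selection 1: 4131
Selection 2: 4131 + 206 = 4337 → 4337 − 4202 = 135
Selection 3: 135 + 206 = 341
Selection 4: 341 + 206 = 547
Selection 5: 547 + 206 = 753
Selection 6: 753 + 206 = 959
Selection 7: 959 + 206 = 1165
Selection 8: 1165 + 206 = 1371
Selection 9: 1371 + 206 = 1577
Selection 10: 1577 + 206 = 1783
Selection 11: 1783 + 206 = 1989
Selection 12: 1989 + 206 = 2195
Selection 13: 2195 + 206 = 2401
Selection 14: 2401 + 206 = 2607
Selection 15: 2607 + 206 = 2813
Selection 16: 2813 + 206 = 3019
Selection 17: 3019 + 206 = 3225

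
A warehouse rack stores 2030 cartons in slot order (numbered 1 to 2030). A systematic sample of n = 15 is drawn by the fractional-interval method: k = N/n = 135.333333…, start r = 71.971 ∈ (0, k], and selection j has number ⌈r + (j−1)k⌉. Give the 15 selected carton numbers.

j=1: r + 0k = 71.971 → ⌈·⌉ = 72
j=2: r + 1k = 207.304333… → ⌈·⌉ = 208
j=3: r + 2k = 342.637666… → ⌈·⌉ = 343
j=4: r + 3k = 477.971 → ⌈·⌉ = 478
j=5: r + 4k = 613.304333… → ⌈·⌉ = 614
j=6: r + 5k = 748.637666… → ⌈·⌉ = 749
j=7: r + 6k = 883.971 → ⌈·⌉ = 884
j=8: r + 7k = 1019.304333… → ⌈·⌉ = 1020
j=9: r + 8k = 1154.637666… → ⌈·⌉ = 1155
j=10: r + 9k = 1289.971 → ⌈·⌉ = 1290
j=11: r + 10k = 1425.304333… → ⌈·⌉ = 1426
j=12: r + 11k = 1560.637666… → ⌈·⌉ = 1561
j=13: r + 12k = 1695.971 → ⌈·⌉ = 1696
j=14: r + 13k = 1831.304333… → ⌈·⌉ = 1832
j=15: r + 14k = 1966.637666… → ⌈·⌉ = 1967

72, 208, 343, 478, 614, 749, 884, 1020, 1155, 1290, 1426, 1561, 1696, 1832, 1967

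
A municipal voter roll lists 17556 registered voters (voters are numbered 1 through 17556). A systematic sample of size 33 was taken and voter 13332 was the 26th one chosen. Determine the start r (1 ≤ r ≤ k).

k = 17556/33 = 532
r = 13332 − (26−1)×532 = 13332 − 13300 = 32

32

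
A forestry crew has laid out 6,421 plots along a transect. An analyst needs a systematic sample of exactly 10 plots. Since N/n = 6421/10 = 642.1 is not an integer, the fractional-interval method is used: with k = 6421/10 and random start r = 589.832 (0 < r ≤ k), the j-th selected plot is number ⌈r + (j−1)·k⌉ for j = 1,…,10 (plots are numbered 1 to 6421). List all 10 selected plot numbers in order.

590, 1232, 1875, 2517, 3159, 3801, 4443, 5085, 5727, 6369

j=1: r + 0k = 589.832 → ⌈·⌉ = 590
j=2: r + 1k = 1231.932 → ⌈·⌉ = 1232
j=3: r + 2k = 1874.032 → ⌈·⌉ = 1875
j=4: r + 3k = 2516.132 → ⌈·⌉ = 2517
j=5: r + 4k = 3158.232 → ⌈·⌉ = 3159
j=6: r + 5k = 3800.332 → ⌈·⌉ = 3801
j=7: r + 6k = 4442.432 → ⌈·⌉ = 4443
j=8: r + 7k = 5084.532 → ⌈·⌉ = 5085
j=9: r + 8k = 5726.632 → ⌈·⌉ = 5727
j=10: r + 9k = 6368.732 → ⌈·⌉ = 6369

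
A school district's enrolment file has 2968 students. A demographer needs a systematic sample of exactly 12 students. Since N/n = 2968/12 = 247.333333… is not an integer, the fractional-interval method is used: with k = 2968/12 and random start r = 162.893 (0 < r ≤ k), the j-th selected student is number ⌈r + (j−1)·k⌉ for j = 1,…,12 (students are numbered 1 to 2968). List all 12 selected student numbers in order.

j=1: r + 0k = 162.893 → ⌈·⌉ = 163
j=2: r + 1k = 410.226333… → ⌈·⌉ = 411
j=3: r + 2k = 657.559666… → ⌈·⌉ = 658
j=4: r + 3k = 904.893 → ⌈·⌉ = 905
j=5: r + 4k = 1152.226333… → ⌈·⌉ = 1153
j=6: r + 5k = 1399.559666… → ⌈·⌉ = 1400
j=7: r + 6k = 1646.893 → ⌈·⌉ = 1647
j=8: r + 7k = 1894.226333… → ⌈·⌉ = 1895
j=9: r + 8k = 2141.559666… → ⌈·⌉ = 2142
j=10: r + 9k = 2388.893 → ⌈·⌉ = 2389
j=11: r + 10k = 2636.226333… → ⌈·⌉ = 2637
j=12: r + 11k = 2883.559666… → ⌈·⌉ = 2884

163, 411, 658, 905, 1153, 1400, 1647, 1895, 2142, 2389, 2637, 2884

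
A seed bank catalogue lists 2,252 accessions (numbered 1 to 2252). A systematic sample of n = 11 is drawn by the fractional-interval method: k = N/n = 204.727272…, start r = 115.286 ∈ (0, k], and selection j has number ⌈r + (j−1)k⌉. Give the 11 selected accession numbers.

116, 321, 525, 730, 935, 1139, 1344, 1549, 1754, 1958, 2163

j=1: r + 0k = 115.286 → ⌈·⌉ = 116
j=2: r + 1k = 320.013272… → ⌈·⌉ = 321
j=3: r + 2k = 524.740545… → ⌈·⌉ = 525
j=4: r + 3k = 729.467818… → ⌈·⌉ = 730
j=5: r + 4k = 934.195090… → ⌈·⌉ = 935
j=6: r + 5k = 1138.922363… → ⌈·⌉ = 1139
j=7: r + 6k = 1343.649636… → ⌈·⌉ = 1344
j=8: r + 7k = 1548.376909… → ⌈·⌉ = 1549
j=9: r + 8k = 1753.104181… → ⌈·⌉ = 1754
j=10: r + 9k = 1957.831454… → ⌈·⌉ = 1958
j=11: r + 10k = 2162.558727… → ⌈·⌉ = 2163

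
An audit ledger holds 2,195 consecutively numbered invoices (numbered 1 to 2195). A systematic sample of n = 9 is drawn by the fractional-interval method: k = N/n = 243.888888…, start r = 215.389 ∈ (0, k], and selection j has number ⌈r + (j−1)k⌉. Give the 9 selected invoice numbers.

216, 460, 704, 948, 1191, 1435, 1679, 1923, 2167

j=1: r + 0k = 215.389 → ⌈·⌉ = 216
j=2: r + 1k = 459.277888… → ⌈·⌉ = 460
j=3: r + 2k = 703.166777… → ⌈·⌉ = 704
j=4: r + 3k = 947.055666… → ⌈·⌉ = 948
j=5: r + 4k = 1190.944555… → ⌈·⌉ = 1191
j=6: r + 5k = 1434.833444… → ⌈·⌉ = 1435
j=7: r + 6k = 1678.722333… → ⌈·⌉ = 1679
j=8: r + 7k = 1922.611222… → ⌈·⌉ = 1923
j=9: r + 8k = 2166.500111… → ⌈·⌉ = 2167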